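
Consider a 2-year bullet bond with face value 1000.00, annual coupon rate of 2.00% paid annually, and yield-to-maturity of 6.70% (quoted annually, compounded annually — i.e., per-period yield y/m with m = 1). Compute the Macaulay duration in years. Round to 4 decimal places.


Coupon per period c = face * coupon_rate / m = 20.000000
Periods per year m = 1; per-period yield y/m = 0.067000
Number of cashflows N = 2
Cashflows (t years, CF_t, discount factor 1/(1+y/m)^(m*t), PV):
  t = 1.0000: CF_t = 20.000000, DF = 0.937207, PV = 18.744142
  t = 2.0000: CF_t = 1020.000000, DF = 0.878357, PV = 895.924335
Price P = sum_t PV_t = 914.668477
Macaulay numerator sum_t t * PV_t:
  t * PV_t at t = 1.0000: 18.744142
  t * PV_t at t = 2.0000: 1791.848670
Macaulay duration D = (sum_t t * PV_t) / P = 1810.592812 / 914.668477 = 1.979507

Answer: Macaulay duration = 1.9795 years


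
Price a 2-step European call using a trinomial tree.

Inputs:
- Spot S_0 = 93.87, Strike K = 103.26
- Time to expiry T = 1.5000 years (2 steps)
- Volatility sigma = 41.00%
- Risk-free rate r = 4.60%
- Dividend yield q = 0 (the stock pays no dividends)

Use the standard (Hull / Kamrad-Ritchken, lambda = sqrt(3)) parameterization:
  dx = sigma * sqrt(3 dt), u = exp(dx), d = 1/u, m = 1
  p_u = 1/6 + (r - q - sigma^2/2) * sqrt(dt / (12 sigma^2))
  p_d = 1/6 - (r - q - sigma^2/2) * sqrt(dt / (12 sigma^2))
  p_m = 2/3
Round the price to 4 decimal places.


dt = T/N = 0.750000; dx = sigma*sqrt(3*dt) = 0.615000
u = exp(dx) = 1.849657; d = 1/u = 0.540641
p_u = 0.143465, p_m = 0.666667, p_d = 0.189868
Discount per step: exp(-r*dt) = 0.966088
Stock lattice S(k, j) with j the centered position index:
  k=0: S(0,+0) = 93.8700
  k=1: S(1,-1) = 50.7500; S(1,+0) = 93.8700; S(1,+1) = 173.6273
  k=2: S(2,-2) = 27.4375; S(2,-1) = 50.7500; S(2,+0) = 93.8700; S(2,+1) = 173.6273; S(2,+2) = 321.1508
Terminal payoffs V(N, j) = max(S_T - K, 0):
  V(2,-2) = 0.000000; V(2,-1) = 0.000000; V(2,+0) = 0.000000; V(2,+1) = 70.367265; V(2,+2) = 217.890817
Backward induction: V(k, j) = exp(-r*dt) * [p_u * V(k+1, j+1) + p_m * V(k+1, j) + p_d * V(k+1, j-1)]
  V(1,-1) = exp(-r*dt) * [p_u*0.000000 + p_m*0.000000 + p_d*0.000000] = 0.000000
  V(1,+0) = exp(-r*dt) * [p_u*70.367265 + p_m*0.000000 + p_d*0.000000] = 9.752924
  V(1,+1) = exp(-r*dt) * [p_u*217.890817 + p_m*70.367265 + p_d*0.000000] = 75.520394
  V(0,+0) = exp(-r*dt) * [p_u*75.520394 + p_m*9.752924 + p_d*0.000000] = 16.748606

Answer: Price = V(0,0) = 16.7486


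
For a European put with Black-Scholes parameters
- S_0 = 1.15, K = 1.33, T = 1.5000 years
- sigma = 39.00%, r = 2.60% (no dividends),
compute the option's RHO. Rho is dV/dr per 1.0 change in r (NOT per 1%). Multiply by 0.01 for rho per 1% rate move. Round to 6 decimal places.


Answer: Rho = -1.300533

Derivation:
d1 = 0.0160326434; d2 = -0.4616178564
phi(d1) = 0.3988910105; exp(-qT) = 1.0000000000; exp(-rT) = 0.9617507091
N(-d2) = 0.6778223065
Rho = -K*T*exp(-rT)*N(-d2) = -1.3300 * 1.5000 * 0.9617507091 * 0.6778223065 = -1.300533


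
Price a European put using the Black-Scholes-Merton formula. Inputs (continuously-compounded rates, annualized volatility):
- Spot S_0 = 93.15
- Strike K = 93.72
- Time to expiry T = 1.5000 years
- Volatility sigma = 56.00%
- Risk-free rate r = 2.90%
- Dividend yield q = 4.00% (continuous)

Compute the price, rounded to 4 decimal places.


Answer: Price = 24.8250

Derivation:
d1 = (ln(S/K) + (r - q + 0.5*sigma^2) * T) / (sigma * sqrt(T)) = 0.30997634
d2 = d1 - sigma * sqrt(T) = -0.37588079
exp(-rT) = 0.95743255; exp(-qT) = 0.94176453
P = K * exp(-rT) * N(-d2) - S_0 * exp(-qT) * N(-d1)
N(-d1) = 0.37828947; N(-d2) = 0.64649724
P = 93.7200 * 0.95743255 * 0.64649724 - 93.1500 * 0.94176453 * 0.37828947 = 24.8250


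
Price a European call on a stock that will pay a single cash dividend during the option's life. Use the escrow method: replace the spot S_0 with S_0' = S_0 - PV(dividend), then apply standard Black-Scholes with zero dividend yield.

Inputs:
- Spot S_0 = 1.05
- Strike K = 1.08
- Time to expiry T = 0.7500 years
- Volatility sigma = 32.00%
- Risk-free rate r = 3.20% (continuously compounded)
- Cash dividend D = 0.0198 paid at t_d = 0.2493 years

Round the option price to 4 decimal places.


Answer: Price = 0.1033

Derivation:
PV(D) = D * exp(-r * t_d) = 0.0198 * 0.99205414 = 0.01964267
S_0' = S_0 - PV(D) = 1.0500 - 0.01964267 = 1.03035733
d1 = (ln(S_0'/K) + (r + sigma^2/2)*T) / (sigma*sqrt(T)) = 0.05537013
d2 = d1 - sigma*sqrt(T) = -0.22175800
exp(-rT) = 0.97628571
N(d1) = 0.52207821; N(d2) = 0.41225114
C = S_0' * N(d1) - K * exp(-rT) * N(d2) = 1.03035733 * 0.52207821 - 1.0800 * 0.97628571 * 0.41225114 = 0.1033


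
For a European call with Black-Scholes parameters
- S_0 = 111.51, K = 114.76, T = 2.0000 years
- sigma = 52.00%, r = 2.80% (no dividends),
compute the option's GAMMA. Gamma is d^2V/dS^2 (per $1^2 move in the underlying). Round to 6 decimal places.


d1 = 0.4047795807; d2 = -0.3306114717
phi(d1) = 0.3675625438; exp(-qT) = 1.0000000000; exp(-rT) = 0.9455391359
Gamma = exp(-qT) * phi(d1) / (S * sigma * sqrt(T)) = 1.0000000000 * 0.3675625438 / (111.5100 * 0.5200 * 1.4142135624) = 0.004482

Answer: Gamma = 0.004482


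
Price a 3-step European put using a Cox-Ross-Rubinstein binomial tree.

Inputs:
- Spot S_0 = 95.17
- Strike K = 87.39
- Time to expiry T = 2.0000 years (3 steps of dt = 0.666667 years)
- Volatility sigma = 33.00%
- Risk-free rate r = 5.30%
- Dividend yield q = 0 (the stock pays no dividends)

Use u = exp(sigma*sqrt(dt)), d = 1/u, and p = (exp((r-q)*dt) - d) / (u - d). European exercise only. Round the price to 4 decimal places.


Answer: Price = V(0,0) = 10.0559

Derivation:
dt = T/N = 0.666667
u = exp(sigma*sqrt(dt)) = 1.309236; d = 1/u = 0.763804
p = (exp((r-q)*dt) - d) / (u - d) = 0.498982
Discount per step: exp(-r*dt) = 0.965284
Stock lattice S(k, i) with i counting down-moves:
  k=0: S(0,0) = 95.1700
  k=1: S(1,0) = 124.6000; S(1,1) = 72.6912
  k=2: S(2,0) = 163.1308; S(2,1) = 95.1700; S(2,2) = 55.5219
  k=3: S(3,0) = 213.5768; S(3,1) = 124.6000; S(3,2) = 72.6912; S(3,3) = 42.4078
Terminal payoffs V(N, i) = max(K - S_T, 0):
  V(3,0) = 0.000000; V(3,1) = 0.000000; V(3,2) = 14.698759; V(3,3) = 44.982164
Backward induction: V(k, i) = exp(-r*dt) * [p * V(k+1, i) + (1-p) * V(k+1, i+1)].
  V(2,0) = exp(-r*dt) * [p*0.000000 + (1-p)*0.000000] = 0.000000
  V(2,1) = exp(-r*dt) * [p*0.000000 + (1-p)*14.698759] = 7.108677
  V(2,2) = exp(-r*dt) * [p*14.698759 + (1-p)*44.982164] = 28.834263
  V(1,0) = exp(-r*dt) * [p*0.000000 + (1-p)*7.108677] = 3.437929
  V(1,1) = exp(-r*dt) * [p*7.108677 + (1-p)*28.834263] = 17.368911
  V(0,0) = exp(-r*dt) * [p*3.437929 + (1-p)*17.368911] = 10.055939


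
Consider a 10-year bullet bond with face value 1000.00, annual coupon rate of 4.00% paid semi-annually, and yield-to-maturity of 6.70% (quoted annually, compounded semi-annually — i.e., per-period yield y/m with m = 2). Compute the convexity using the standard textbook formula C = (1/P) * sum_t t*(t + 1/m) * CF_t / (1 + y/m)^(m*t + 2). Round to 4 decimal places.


Answer: Convexity = 74.0679

Derivation:
Coupon per period c = face * coupon_rate / m = 20.000000
Periods per year m = 2; per-period yield y/m = 0.033500
Number of cashflows N = 20
Cashflows (t years, CF_t, discount factor 1/(1+y/m)^(m*t), PV):
  t = 0.5000: CF_t = 20.000000, DF = 0.967586, PV = 19.351717
  t = 1.0000: CF_t = 20.000000, DF = 0.936222, PV = 18.724448
  t = 1.5000: CF_t = 20.000000, DF = 0.905876, PV = 18.117512
  t = 2.0000: CF_t = 20.000000, DF = 0.876512, PV = 17.530248
  t = 2.5000: CF_t = 20.000000, DF = 0.848101, PV = 16.962021
  t = 3.0000: CF_t = 20.000000, DF = 0.820611, PV = 16.412212
  t = 3.5000: CF_t = 20.000000, DF = 0.794011, PV = 15.880224
  t = 4.0000: CF_t = 20.000000, DF = 0.768274, PV = 15.365481
  t = 4.5000: CF_t = 20.000000, DF = 0.743371, PV = 14.867422
  t = 5.0000: CF_t = 20.000000, DF = 0.719275, PV = 14.385507
  t = 5.5000: CF_t = 20.000000, DF = 0.695961, PV = 13.919214
  t = 6.0000: CF_t = 20.000000, DF = 0.673402, PV = 13.468035
  t = 6.5000: CF_t = 20.000000, DF = 0.651574, PV = 13.031480
  t = 7.0000: CF_t = 20.000000, DF = 0.630454, PV = 12.609076
  t = 7.5000: CF_t = 20.000000, DF = 0.610018, PV = 12.200364
  t = 8.0000: CF_t = 20.000000, DF = 0.590245, PV = 11.804900
  t = 8.5000: CF_t = 20.000000, DF = 0.571113, PV = 11.422254
  t = 9.0000: CF_t = 20.000000, DF = 0.552601, PV = 11.052012
  t = 9.5000: CF_t = 20.000000, DF = 0.534689, PV = 10.693770
  t = 10.0000: CF_t = 1020.000000, DF = 0.517357, PV = 527.704202
Price P = sum_t PV_t = 805.502099
Convexity numerator sum_t t*(t + 1/m) * CF_t / (1+y/m)^(m*t + 2):
  t = 0.5000: term = 9.058756
  t = 1.0000: term = 26.295373
  t = 1.5000: term = 50.886062
  t = 2.0000: term = 82.061058
  t = 2.5000: term = 119.101681
  t = 3.0000: term = 161.337546
  t = 3.5000: term = 208.143907
  t = 4.0000: term = 258.939134
  t = 4.5000: term = 313.182310
  t = 5.0000: term = 370.370952
  t = 5.5000: term = 430.038841
  t = 6.0000: term = 491.753964
  t = 6.5000: term = 555.116553
  t = 7.0000: term = 619.757233
  t = 7.5000: term = 685.335249
  t = 8.0000: term = 751.536800
  t = 8.5000: term = 818.073439
  t = 9.0000: term = 884.680574
  t = 9.5000: term = 951.116029
  t = 10.0000: term = 51875.093159
Convexity = (1/P) * sum = 59661.878621 / 805.502099 = 74.067937


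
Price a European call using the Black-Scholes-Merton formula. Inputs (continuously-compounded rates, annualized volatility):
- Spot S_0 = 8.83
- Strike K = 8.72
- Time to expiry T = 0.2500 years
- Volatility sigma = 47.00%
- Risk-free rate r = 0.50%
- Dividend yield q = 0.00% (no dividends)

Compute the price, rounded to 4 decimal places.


d1 = (ln(S/K) + (r - q + 0.5*sigma^2) * T) / (sigma * sqrt(T)) = 0.17616288
d2 = d1 - sigma * sqrt(T) = -0.05883712
exp(-rT) = 0.99875078; exp(-qT) = 1.00000000
C = S_0 * exp(-qT) * N(d1) - K * exp(-rT) * N(d2)
N(d1) = 0.56991701; N(d2) = 0.47654092
C = 8.8300 * 1.00000000 * 0.56991701 - 8.7200 * 0.99875078 * 0.47654092 = 0.8821

Answer: Price = 0.8821


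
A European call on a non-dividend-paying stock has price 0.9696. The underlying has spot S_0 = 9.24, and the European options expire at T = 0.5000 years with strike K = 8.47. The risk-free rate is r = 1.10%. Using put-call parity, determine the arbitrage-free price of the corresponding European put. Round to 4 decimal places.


Put-call parity: C - P = S_0 * exp(-qT) - K * exp(-rT).
S_0 * exp(-qT) = 9.2400 * 1.00000000 = 9.24000000
K * exp(-rT) = 8.4700 * 0.99451510 = 8.42354287
P = C - S*exp(-qT) + K*exp(-rT)
P = 0.9696 - 9.24000000 + 8.42354287 = 0.1531

Answer: Put price = 0.1531


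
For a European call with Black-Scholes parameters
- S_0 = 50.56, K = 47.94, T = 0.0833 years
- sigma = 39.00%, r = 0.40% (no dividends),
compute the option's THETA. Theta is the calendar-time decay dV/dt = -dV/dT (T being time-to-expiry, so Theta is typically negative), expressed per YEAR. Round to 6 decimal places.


d1 = 0.5319675639; d2 = 0.4194067803
phi(d1) = 0.3463057313; exp(-qT) = 1.0000000000; exp(-rT) = 0.9996668555
Theta = -S*exp(-qT)*phi(d1)*sigma/(2*sqrt(T)) - r*K*exp(-rT)*N(d2) + q*S*exp(-qT)*N(d1)
N(d1) = 0.7026257695; N(d2) = 0.6625405652; sqrt(T) = 0.2886173938
Term 1 = -50.5600 * 1.0000000000 * 0.3463057313 * 0.3900 / (2 * 0.2886173938) = -11.8298395709
Term 2 = -0.0040 * 47.9400 * 0.9996668555 * 0.6625405652 = -0.1270064532
Term 3 = 0 (no dividend yield, q = 0)
Theta = -11.8298395709 + (-0.1270064532) + (0.0000000000) = -11.956846

Answer: Theta = -11.956846


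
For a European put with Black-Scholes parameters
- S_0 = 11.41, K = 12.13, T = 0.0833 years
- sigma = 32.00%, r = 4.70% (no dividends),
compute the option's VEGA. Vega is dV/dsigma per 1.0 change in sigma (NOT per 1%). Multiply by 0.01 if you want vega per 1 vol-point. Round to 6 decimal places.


d1 = -0.5739811189; d2 = -0.6663386849
phi(d1) = 0.3383529506; exp(-qT) = 1.0000000000; exp(-rT) = 0.9960925540
Vega = S * exp(-qT) * phi(d1) * sqrt(T) = 11.4100 * 1.0000000000 * 0.3383529506 * 0.2886173938 = 1.114238

Answer: Vega = 1.114238


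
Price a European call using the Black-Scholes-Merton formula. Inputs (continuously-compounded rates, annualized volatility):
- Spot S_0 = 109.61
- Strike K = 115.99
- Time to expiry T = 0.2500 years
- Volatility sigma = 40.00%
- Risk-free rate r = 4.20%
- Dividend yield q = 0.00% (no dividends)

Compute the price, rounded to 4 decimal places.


Answer: Price = 6.5879

Derivation:
d1 = (ln(S/K) + (r - q + 0.5*sigma^2) * T) / (sigma * sqrt(T)) = -0.13037685
d2 = d1 - sigma * sqrt(T) = -0.33037685
exp(-rT) = 0.98955493; exp(-qT) = 1.00000000
C = S_0 * exp(-qT) * N(d1) - K * exp(-rT) * N(d2)
N(d1) = 0.44813414; N(d2) = 0.37055762
C = 109.6100 * 1.00000000 * 0.44813414 - 115.9900 * 0.98955493 * 0.37055762 = 6.5879


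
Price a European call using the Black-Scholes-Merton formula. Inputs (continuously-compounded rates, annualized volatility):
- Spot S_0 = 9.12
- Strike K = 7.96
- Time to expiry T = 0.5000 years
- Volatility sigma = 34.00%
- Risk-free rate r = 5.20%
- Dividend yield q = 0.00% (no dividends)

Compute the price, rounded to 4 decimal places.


d1 = (ln(S/K) + (r - q + 0.5*sigma^2) * T) / (sigma * sqrt(T)) = 0.79420904
d2 = d1 - sigma * sqrt(T) = 0.55379274
exp(-rT) = 0.97433509; exp(-qT) = 1.00000000
C = S_0 * exp(-qT) * N(d1) - K * exp(-rT) * N(d2)
N(d1) = 0.78646313; N(d2) = 0.71013965
C = 9.1200 * 1.00000000 * 0.78646313 - 7.9600 * 0.97433509 * 0.71013965 = 1.6649

Answer: Price = 1.6649


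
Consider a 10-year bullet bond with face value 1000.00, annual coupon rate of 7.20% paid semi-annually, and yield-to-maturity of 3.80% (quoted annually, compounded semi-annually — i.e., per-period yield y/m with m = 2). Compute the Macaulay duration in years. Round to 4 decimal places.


Answer: Macaulay duration = 7.6506 years

Derivation:
Coupon per period c = face * coupon_rate / m = 36.000000
Periods per year m = 2; per-period yield y/m = 0.019000
Number of cashflows N = 20
Cashflows (t years, CF_t, discount factor 1/(1+y/m)^(m*t), PV):
  t = 0.5000: CF_t = 36.000000, DF = 0.981354, PV = 35.328754
  t = 1.0000: CF_t = 36.000000, DF = 0.963056, PV = 34.670023
  t = 1.5000: CF_t = 36.000000, DF = 0.945099, PV = 34.023575
  t = 2.0000: CF_t = 36.000000, DF = 0.927477, PV = 33.389181
  t = 2.5000: CF_t = 36.000000, DF = 0.910184, PV = 32.766615
  t = 3.0000: CF_t = 36.000000, DF = 0.893213, PV = 32.155658
  t = 3.5000: CF_t = 36.000000, DF = 0.876558, PV = 31.556092
  t = 4.0000: CF_t = 36.000000, DF = 0.860214, PV = 30.967706
  t = 4.5000: CF_t = 36.000000, DF = 0.844175, PV = 30.390290
  t = 5.0000: CF_t = 36.000000, DF = 0.828434, PV = 29.823641
  t = 5.5000: CF_t = 36.000000, DF = 0.812988, PV = 29.267557
  t = 6.0000: CF_t = 36.000000, DF = 0.797829, PV = 28.721842
  t = 6.5000: CF_t = 36.000000, DF = 0.782953, PV = 28.186303
  t = 7.0000: CF_t = 36.000000, DF = 0.768354, PV = 27.660748
  t = 7.5000: CF_t = 36.000000, DF = 0.754028, PV = 27.144993
  t = 8.0000: CF_t = 36.000000, DF = 0.739968, PV = 26.638855
  t = 8.5000: CF_t = 36.000000, DF = 0.726171, PV = 26.142154
  t = 9.0000: CF_t = 36.000000, DF = 0.712631, PV = 25.654715
  t = 9.5000: CF_t = 36.000000, DF = 0.699343, PV = 25.176364
  t = 10.0000: CF_t = 1036.000000, DF = 0.686304, PV = 711.010600
Price P = sum_t PV_t = 1280.675666
Macaulay numerator sum_t t * PV_t:
  t * PV_t at t = 0.5000: 17.664377
  t * PV_t at t = 1.0000: 34.670023
  t * PV_t at t = 1.5000: 51.035363
  t * PV_t at t = 2.0000: 66.778362
  t * PV_t at t = 2.5000: 81.916538
  t * PV_t at t = 3.0000: 96.466973
  t * PV_t at t = 3.5000: 110.446322
  t * PV_t at t = 4.0000: 123.870822
  t * PV_t at t = 4.5000: 136.756305
  t * PV_t at t = 5.0000: 149.118204
  t * PV_t at t = 5.5000: 160.971565
  t * PV_t at t = 6.0000: 172.331054
  t * PV_t at t = 6.5000: 183.210966
  t * PV_t at t = 7.0000: 193.625238
  t * PV_t at t = 7.5000: 203.587451
  t * PV_t at t = 8.0000: 213.110841
  t * PV_t at t = 8.5000: 222.208311
  t * PV_t at t = 9.0000: 230.892432
  t * PV_t at t = 9.5000: 239.175456
  t * PV_t at t = 10.0000: 7110.105998
Macaulay duration D = (sum_t t * PV_t) / P = 9797.942601 / 1280.675666 = 7.650604


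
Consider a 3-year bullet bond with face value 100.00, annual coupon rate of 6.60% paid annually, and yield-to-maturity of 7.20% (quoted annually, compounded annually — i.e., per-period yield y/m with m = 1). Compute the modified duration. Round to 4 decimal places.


Answer: Modified duration = 2.6274

Derivation:
Coupon per period c = face * coupon_rate / m = 6.600000
Periods per year m = 1; per-period yield y/m = 0.072000
Number of cashflows N = 3
Cashflows (t years, CF_t, discount factor 1/(1+y/m)^(m*t), PV):
  t = 1.0000: CF_t = 6.600000, DF = 0.932836, PV = 6.156716
  t = 2.0000: CF_t = 6.600000, DF = 0.870183, PV = 5.743206
  t = 3.0000: CF_t = 106.600000, DF = 0.811738, PV = 86.531224
Price P = sum_t PV_t = 98.431146
First compute Macaulay numerator sum_t t * PV_t:
  t * PV_t at t = 1.0000: 6.156716
  t * PV_t at t = 2.0000: 11.486411
  t * PV_t at t = 3.0000: 259.593673
Macaulay duration D = 277.236801 / 98.431146 = 2.816556
Modified duration = D / (1 + y/m) = 2.816556 / (1 + 0.072000) = 2.627384


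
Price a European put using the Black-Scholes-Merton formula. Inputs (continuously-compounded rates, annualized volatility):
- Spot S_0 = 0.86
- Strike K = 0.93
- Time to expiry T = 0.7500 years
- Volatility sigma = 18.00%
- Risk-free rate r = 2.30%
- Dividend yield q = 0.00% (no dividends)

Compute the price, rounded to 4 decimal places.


Answer: Price = 0.0863

Derivation:
d1 = (ln(S/K) + (r - q + 0.5*sigma^2) * T) / (sigma * sqrt(T)) = -0.31338699
d2 = d1 - sigma * sqrt(T) = -0.46927156
exp(-rT) = 0.98289793; exp(-qT) = 1.00000000
P = K * exp(-rT) * N(-d2) - S_0 * exp(-qT) * N(-d1)
N(-d1) = 0.62300667; N(-d2) = 0.68056223
P = 0.9300 * 0.98289793 * 0.68056223 - 0.8600 * 1.00000000 * 0.62300667 = 0.0863


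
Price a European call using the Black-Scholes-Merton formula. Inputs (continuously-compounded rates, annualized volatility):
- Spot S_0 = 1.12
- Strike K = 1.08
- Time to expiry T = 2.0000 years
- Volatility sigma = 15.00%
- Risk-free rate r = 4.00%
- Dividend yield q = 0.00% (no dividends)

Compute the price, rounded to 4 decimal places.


Answer: Price = 0.1640

Derivation:
d1 = (ln(S/K) + (r - q + 0.5*sigma^2) * T) / (sigma * sqrt(T)) = 0.65462835
d2 = d1 - sigma * sqrt(T) = 0.44249632
exp(-rT) = 0.92311635; exp(-qT) = 1.00000000
C = S_0 * exp(-qT) * N(d1) - K * exp(-rT) * N(d2)
N(d1) = 0.74364647; N(d2) = 0.67093495
C = 1.1200 * 1.00000000 * 0.74364647 - 1.0800 * 0.92311635 * 0.67093495 = 0.1640


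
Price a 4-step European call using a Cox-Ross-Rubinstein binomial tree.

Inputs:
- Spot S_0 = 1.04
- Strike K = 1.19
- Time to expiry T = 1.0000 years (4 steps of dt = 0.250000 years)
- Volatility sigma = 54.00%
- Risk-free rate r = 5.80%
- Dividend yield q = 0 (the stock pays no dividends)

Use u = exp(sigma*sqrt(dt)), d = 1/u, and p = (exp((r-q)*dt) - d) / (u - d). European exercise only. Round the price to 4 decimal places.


Answer: Price = V(0,0) = 0.1966

Derivation:
dt = T/N = 0.250000
u = exp(sigma*sqrt(dt)) = 1.309964; d = 1/u = 0.763379
p = (exp((r-q)*dt) - d) / (u - d) = 0.459629
Discount per step: exp(-r*dt) = 0.985605
Stock lattice S(k, i) with i counting down-moves:
  k=0: S(0,0) = 1.0400
  k=1: S(1,0) = 1.3624; S(1,1) = 0.7939
  k=2: S(2,0) = 1.7846; S(2,1) = 1.0400; S(2,2) = 0.6061
  k=3: S(3,0) = 2.3378; S(3,1) = 1.3624; S(3,2) = 0.7939; S(3,3) = 0.4627
  k=4: S(4,0) = 3.0625; S(4,1) = 1.7846; S(4,2) = 1.0400; S(4,3) = 0.6061; S(4,4) = 0.3532
Terminal payoffs V(N, i) = max(S_T - K, 0):
  V(4,0) = 1.872467; V(4,1) = 0.594647; V(4,2) = 0.000000; V(4,3) = 0.000000; V(4,4) = 0.000000
Backward induction: V(k, i) = exp(-r*dt) * [p * V(k+1, i) + (1-p) * V(k+1, i+1)].
  V(3,0) = exp(-r*dt) * [p*1.872467 + (1-p)*0.594647] = 1.164955
  V(3,1) = exp(-r*dt) * [p*0.594647 + (1-p)*0.000000] = 0.269382
  V(3,2) = exp(-r*dt) * [p*0.000000 + (1-p)*0.000000] = 0.000000
  V(3,3) = exp(-r*dt) * [p*0.000000 + (1-p)*0.000000] = 0.000000
  V(2,0) = exp(-r*dt) * [p*1.164955 + (1-p)*0.269382] = 0.671210
  V(2,1) = exp(-r*dt) * [p*0.269382 + (1-p)*0.000000] = 0.122034
  V(2,2) = exp(-r*dt) * [p*0.000000 + (1-p)*0.000000] = 0.000000
  V(1,0) = exp(-r*dt) * [p*0.671210 + (1-p)*0.122034] = 0.369060
  V(1,1) = exp(-r*dt) * [p*0.122034 + (1-p)*0.000000] = 0.055283
  V(0,0) = exp(-r*dt) * [p*0.369060 + (1-p)*0.055283] = 0.196632


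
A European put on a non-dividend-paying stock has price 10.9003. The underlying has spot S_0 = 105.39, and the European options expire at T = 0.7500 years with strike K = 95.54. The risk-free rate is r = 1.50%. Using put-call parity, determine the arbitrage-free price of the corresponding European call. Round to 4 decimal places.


Put-call parity: C - P = S_0 * exp(-qT) - K * exp(-rT).
S_0 * exp(-qT) = 105.3900 * 1.00000000 = 105.39000000
K * exp(-rT) = 95.5400 * 0.98881304 = 94.47119828
C = P + S*exp(-qT) - K*exp(-rT)
C = 10.9003 + 105.39000000 - 94.47119828 = 21.8191

Answer: Call price = 21.8191


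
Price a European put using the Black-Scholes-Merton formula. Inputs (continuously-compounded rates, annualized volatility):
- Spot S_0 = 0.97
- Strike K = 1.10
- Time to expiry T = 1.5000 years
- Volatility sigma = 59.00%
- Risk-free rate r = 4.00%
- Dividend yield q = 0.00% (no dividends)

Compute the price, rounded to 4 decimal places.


Answer: Price = 0.3171

Derivation:
d1 = (ln(S/K) + (r - q + 0.5*sigma^2) * T) / (sigma * sqrt(T)) = 0.27028197
d2 = d1 - sigma * sqrt(T) = -0.45231750
exp(-rT) = 0.94176453; exp(-qT) = 1.00000000
P = K * exp(-rT) * N(-d2) - S_0 * exp(-qT) * N(-d1)
N(-d1) = 0.39347167; N(-d2) = 0.67447986
P = 1.1000 * 0.94176453 * 0.67447986 - 0.9700 * 1.00000000 * 0.39347167 = 0.3171


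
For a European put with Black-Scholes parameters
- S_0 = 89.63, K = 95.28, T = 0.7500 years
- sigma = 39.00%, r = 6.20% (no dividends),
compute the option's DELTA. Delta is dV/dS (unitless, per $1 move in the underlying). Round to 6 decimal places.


d1 = 0.1255593544; d2 = -0.2121905531
phi(d1) = 0.3958099493; exp(-qT) = 1.0000000000; exp(-rT) = 0.9545645606
N(-d1) = 0.4500403694
Delta = -exp(-qT) * N(-d1) = -1.0000000000 * 0.4500403694 = -0.450040

Answer: Delta = -0.450040


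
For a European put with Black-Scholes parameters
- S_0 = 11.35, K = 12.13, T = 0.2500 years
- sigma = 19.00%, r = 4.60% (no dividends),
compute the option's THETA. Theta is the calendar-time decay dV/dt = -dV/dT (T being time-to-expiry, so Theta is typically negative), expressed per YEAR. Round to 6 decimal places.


Answer: Theta = -0.342090

Derivation:
d1 = -0.5310682003; d2 = -0.6260682003
phi(d1) = 0.3464713146; exp(-qT) = 1.0000000000; exp(-rT) = 0.9885658722
Theta = -S*exp(-qT)*phi(d1)*sigma/(2*sqrt(T)) + r*K*exp(-rT)*N(-d2) - q*S*exp(-qT)*N(-d1)
N(-d1) = 0.7023142403; N(-d2) = 0.7343648955; sqrt(T) = 0.5000000000
Term 1 = -11.3500 * 1.0000000000 * 0.3464713146 * 0.1900 / (2 * 0.5000000000) = -0.7471653899
Term 2 = 0.0460 * 12.1300 * 0.9885658722 * 0.7343648955 = 0.4050756656
Term 3 = 0 (no dividend yield, q = 0)
Theta = -0.7471653899 + (0.4050756656) + (0.0000000000) = -0.342090


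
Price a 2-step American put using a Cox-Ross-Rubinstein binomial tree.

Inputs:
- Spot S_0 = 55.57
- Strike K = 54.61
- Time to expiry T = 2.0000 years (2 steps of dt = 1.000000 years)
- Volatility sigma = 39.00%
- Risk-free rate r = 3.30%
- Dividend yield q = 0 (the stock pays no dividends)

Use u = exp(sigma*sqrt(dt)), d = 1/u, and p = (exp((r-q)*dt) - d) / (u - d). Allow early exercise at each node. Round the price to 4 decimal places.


dt = T/N = 1.000000
u = exp(sigma*sqrt(dt)) = 1.476981; d = 1/u = 0.677057
p = (exp((r-q)*dt) - d) / (u - d) = 0.445659
Discount per step: exp(-r*dt) = 0.967539
Stock lattice S(k, i) with i counting down-moves:
  k=0: S(0,0) = 55.5700
  k=1: S(1,0) = 82.0758; S(1,1) = 37.6241
  k=2: S(2,0) = 121.2244; S(2,1) = 55.5700; S(2,2) = 25.4736
Terminal payoffs V(N, i) = max(K - S_T, 0):
  V(2,0) = 0.000000; V(2,1) = 0.000000; V(2,2) = 29.136378
Backward induction: V(k, i) = exp(-r*dt) * [p * V(k+1, i) + (1-p) * V(k+1, i+1)]; then take max(V_cont, immediate exercise) for American.
  V(1,0) = exp(-r*dt) * [p*0.000000 + (1-p)*0.000000] = 0.000000; exercise = 0.000000; V(1,0) = max -> 0.000000
  V(1,1) = exp(-r*dt) * [p*0.000000 + (1-p)*29.136378] = 15.627175; exercise = 16.985949; V(1,1) = max -> 16.985949
  V(0,0) = exp(-r*dt) * [p*0.000000 + (1-p)*16.985949] = 9.110343; exercise = 0.000000; V(0,0) = max -> 9.110343

Answer: Price = V(0,0) = 9.1103


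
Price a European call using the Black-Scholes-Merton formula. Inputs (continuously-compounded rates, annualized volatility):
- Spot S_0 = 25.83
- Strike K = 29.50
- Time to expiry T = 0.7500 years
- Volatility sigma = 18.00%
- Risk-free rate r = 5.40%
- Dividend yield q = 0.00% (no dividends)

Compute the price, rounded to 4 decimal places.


d1 = (ln(S/K) + (r - q + 0.5*sigma^2) * T) / (sigma * sqrt(T)) = -0.51450669
d2 = d1 - sigma * sqrt(T) = -0.67039127
exp(-rT) = 0.96030916; exp(-qT) = 1.00000000
C = S_0 * exp(-qT) * N(d1) - K * exp(-rT) * N(d2)
N(d1) = 0.30344889; N(d2) = 0.25130420
C = 25.8300 * 1.00000000 * 0.30344889 - 29.5000 * 0.96030916 * 0.25130420 = 0.7189

Answer: Price = 0.7189


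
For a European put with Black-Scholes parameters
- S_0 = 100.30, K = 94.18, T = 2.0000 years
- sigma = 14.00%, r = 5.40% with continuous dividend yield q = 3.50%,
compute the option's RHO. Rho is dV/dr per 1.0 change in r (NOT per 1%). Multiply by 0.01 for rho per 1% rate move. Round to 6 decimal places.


Answer: Rho = -57.581905

Derivation:
d1 = 0.6089090955; d2 = 0.4109191968
phi(d1) = 0.3314349637; exp(-qT) = 0.9323938199; exp(-rT) = 0.8976275964
N(-d2) = 0.3405658928
Rho = -K*T*exp(-rT)*N(-d2) = -94.1800 * 2.0000 * 0.8976275964 * 0.3405658928 = -57.581905


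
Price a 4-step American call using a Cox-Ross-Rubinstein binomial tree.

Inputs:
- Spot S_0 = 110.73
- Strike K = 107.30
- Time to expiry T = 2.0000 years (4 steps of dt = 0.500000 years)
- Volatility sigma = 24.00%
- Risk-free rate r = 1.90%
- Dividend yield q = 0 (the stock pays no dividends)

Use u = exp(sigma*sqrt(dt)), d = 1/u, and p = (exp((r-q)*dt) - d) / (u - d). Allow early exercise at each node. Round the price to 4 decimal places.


dt = T/N = 0.500000
u = exp(sigma*sqrt(dt)) = 1.184956; d = 1/u = 0.843913
p = (exp((r-q)*dt) - d) / (u - d) = 0.485664
Discount per step: exp(-r*dt) = 0.990545
Stock lattice S(k, i) with i counting down-moves:
  k=0: S(0,0) = 110.7300
  k=1: S(1,0) = 131.2102; S(1,1) = 93.4465
  k=2: S(2,0) = 155.4783; S(2,1) = 110.7300; S(2,2) = 78.8607
  k=3: S(3,0) = 184.2349; S(3,1) = 131.2102; S(3,2) = 93.4465; S(3,3) = 66.5516
  k=4: S(4,0) = 218.3103; S(4,1) = 155.4783; S(4,2) = 110.7300; S(4,3) = 78.8607; S(4,4) = 56.1638
Terminal payoffs V(N, i) = max(S_T - K, 0):
  V(4,0) = 111.010272; V(4,1) = 48.178283; V(4,2) = 3.430000; V(4,3) = 0.000000; V(4,4) = 0.000000
Backward induction: V(k, i) = exp(-r*dt) * [p * V(k+1, i) + (1-p) * V(k+1, i+1)]; then take max(V_cont, immediate exercise) for American.
  V(3,0) = exp(-r*dt) * [p*111.010272 + (1-p)*48.178283] = 77.949444; exercise = 76.934921; V(3,0) = max -> 77.949444
  V(3,1) = exp(-r*dt) * [p*48.178283 + (1-p)*3.430000] = 24.924699; exercise = 23.910176; V(3,1) = max -> 24.924699
  V(3,2) = exp(-r*dt) * [p*3.430000 + (1-p)*0.000000] = 1.650076; exercise = 0.000000; V(3,2) = max -> 1.650076
  V(3,3) = exp(-r*dt) * [p*0.000000 + (1-p)*0.000000] = 0.000000; exercise = 0.000000; V(3,3) = max -> 0.000000
  V(2,0) = exp(-r*dt) * [p*77.949444 + (1-p)*24.924699] = 50.197737; exercise = 48.178283; V(2,0) = max -> 50.197737
  V(2,1) = exp(-r*dt) * [p*24.924699 + (1-p)*1.650076] = 12.831236; exercise = 3.430000; V(2,1) = max -> 12.831236
  V(2,2) = exp(-r*dt) * [p*1.650076 + (1-p)*0.000000] = 0.793805; exercise = 0.000000; V(2,2) = max -> 0.793805
  V(1,0) = exp(-r*dt) * [p*50.197737 + (1-p)*12.831236] = 30.685880; exercise = 23.910176; V(1,0) = max -> 30.685880
  V(1,1) = exp(-r*dt) * [p*12.831236 + (1-p)*0.793805] = 6.577166; exercise = 0.000000; V(1,1) = max -> 6.577166
  V(0,0) = exp(-r*dt) * [p*30.685880 + (1-p)*6.577166] = 18.112998; exercise = 3.430000; V(0,0) = max -> 18.112998

Answer: Price = V(0,0) = 18.1130


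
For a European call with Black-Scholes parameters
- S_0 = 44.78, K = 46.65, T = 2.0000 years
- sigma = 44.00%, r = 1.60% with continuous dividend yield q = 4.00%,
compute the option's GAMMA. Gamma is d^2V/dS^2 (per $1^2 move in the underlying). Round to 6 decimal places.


d1 = 0.1682410870; d2 = -0.4540128804
phi(d1) = 0.3933360022; exp(-qT) = 0.9231163464; exp(-rT) = 0.9685065821
Gamma = exp(-qT) * phi(d1) / (S * sigma * sqrt(T)) = 0.9231163464 * 0.3933360022 / (44.7800 * 0.4400 * 1.4142135624) = 0.013031

Answer: Gamma = 0.013031


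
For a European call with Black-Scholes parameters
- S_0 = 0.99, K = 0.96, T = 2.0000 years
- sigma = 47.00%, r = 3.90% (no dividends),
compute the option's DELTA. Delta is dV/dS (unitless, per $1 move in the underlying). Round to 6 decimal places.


d1 = 0.4959852455; d2 = -0.1686951288
phi(d1) = 0.3527699215; exp(-qT) = 1.0000000000; exp(-rT) = 0.9249644265
N(d1) = 0.6900475896
Delta = exp(-qT) * N(d1) = 1.0000000000 * 0.6900475896 = 0.690048

Answer: Delta = 0.690048


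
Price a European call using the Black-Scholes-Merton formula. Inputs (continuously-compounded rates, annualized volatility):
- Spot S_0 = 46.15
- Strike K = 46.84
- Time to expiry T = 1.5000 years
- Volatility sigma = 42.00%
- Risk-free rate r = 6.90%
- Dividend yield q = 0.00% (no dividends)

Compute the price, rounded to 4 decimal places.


d1 = (ln(S/K) + (r - q + 0.5*sigma^2) * T) / (sigma * sqrt(T)) = 0.42955384
d2 = d1 - sigma * sqrt(T) = -0.08483901
exp(-rT) = 0.90167602; exp(-qT) = 1.00000000
C = S_0 * exp(-qT) * N(d1) - K * exp(-rT) * N(d2)
N(d1) = 0.66623989; N(d2) = 0.46619469
C = 46.1500 * 1.00000000 * 0.66623989 - 46.8400 * 0.90167602 * 0.46619469 = 11.0575

Answer: Price = 11.0575


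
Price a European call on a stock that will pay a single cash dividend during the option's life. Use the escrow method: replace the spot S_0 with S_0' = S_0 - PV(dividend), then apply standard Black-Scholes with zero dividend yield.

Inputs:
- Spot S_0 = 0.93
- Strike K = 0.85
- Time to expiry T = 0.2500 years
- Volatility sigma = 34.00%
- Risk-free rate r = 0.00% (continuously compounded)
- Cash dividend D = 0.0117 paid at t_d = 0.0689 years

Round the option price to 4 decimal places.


Answer: Price = 0.1001

Derivation:
PV(D) = D * exp(-r * t_d) = 0.0117 * 1.00000000 = 0.01170000
S_0' = S_0 - PV(D) = 0.9300 - 0.01170000 = 0.91830000
d1 = (ln(S_0'/K) + (r + sigma^2/2)*T) / (sigma*sqrt(T)) = 0.53963403
d2 = d1 - sigma*sqrt(T) = 0.36963403
exp(-rT) = 1.00000000
N(d1) = 0.70527528; N(d2) = 0.64417240
C = S_0' * N(d1) - K * exp(-rT) * N(d2) = 0.91830000 * 0.70527528 - 0.8500 * 1.00000000 * 0.64417240 = 0.1001


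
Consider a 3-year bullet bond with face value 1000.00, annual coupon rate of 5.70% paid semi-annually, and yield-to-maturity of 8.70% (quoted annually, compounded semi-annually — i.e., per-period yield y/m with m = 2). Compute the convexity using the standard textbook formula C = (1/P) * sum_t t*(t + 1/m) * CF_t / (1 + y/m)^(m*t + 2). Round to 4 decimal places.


Coupon per period c = face * coupon_rate / m = 28.500000
Periods per year m = 2; per-period yield y/m = 0.043500
Number of cashflows N = 6
Cashflows (t years, CF_t, discount factor 1/(1+y/m)^(m*t), PV):
  t = 0.5000: CF_t = 28.500000, DF = 0.958313, PV = 27.311931
  t = 1.0000: CF_t = 28.500000, DF = 0.918365, PV = 26.173389
  t = 1.5000: CF_t = 28.500000, DF = 0.880081, PV = 25.082308
  t = 2.0000: CF_t = 28.500000, DF = 0.843393, PV = 24.036711
  t = 2.5000: CF_t = 28.500000, DF = 0.808235, PV = 23.034702
  t = 3.0000: CF_t = 1028.500000, DF = 0.774543, PV = 796.617010
Price P = sum_t PV_t = 922.256051
Convexity numerator sum_t t*(t + 1/m) * CF_t / (1+y/m)^(m*t + 2):
  t = 0.5000: term = 12.541154
  t = 1.0000: term = 36.055067
  t = 1.5000: term = 69.104105
  t = 2.0000: term = 110.372313
  t = 2.5000: term = 158.656895
  t = 3.0000: term = 7681.640315
Convexity = (1/P) * sum = 8068.369848 / 922.256051 = 8.748514

Answer: Convexity = 8.7485


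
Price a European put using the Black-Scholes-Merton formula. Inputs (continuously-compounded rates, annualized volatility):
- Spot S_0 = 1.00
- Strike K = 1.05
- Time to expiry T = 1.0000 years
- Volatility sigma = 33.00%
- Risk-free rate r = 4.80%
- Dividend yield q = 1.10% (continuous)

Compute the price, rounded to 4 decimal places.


d1 = (ln(S/K) + (r - q + 0.5*sigma^2) * T) / (sigma * sqrt(T)) = 0.12927223
d2 = d1 - sigma * sqrt(T) = -0.20072777
exp(-rT) = 0.95313379; exp(-qT) = 0.98906028
P = K * exp(-rT) * N(-d2) - S_0 * exp(-qT) * N(-d1)
N(-d1) = 0.44857112; N(-d2) = 0.57954428
P = 1.0500 * 0.95313379 * 0.57954428 - 1.0000 * 0.98906028 * 0.44857112 = 0.1363

Answer: Price = 0.1363


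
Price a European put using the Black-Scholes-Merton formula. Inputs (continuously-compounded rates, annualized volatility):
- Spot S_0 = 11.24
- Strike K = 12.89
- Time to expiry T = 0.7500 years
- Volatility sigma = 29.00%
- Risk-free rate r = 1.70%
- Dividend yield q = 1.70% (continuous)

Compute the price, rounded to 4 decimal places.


Answer: Price = 2.1765

Derivation:
d1 = (ln(S/K) + (r - q + 0.5*sigma^2) * T) / (sigma * sqrt(T)) = -0.41981516
d2 = d1 - sigma * sqrt(T) = -0.67096253
exp(-rT) = 0.98733094; exp(-qT) = 0.98733094
P = K * exp(-rT) * N(-d2) - S_0 * exp(-qT) * N(-d1)
N(-d1) = 0.66268976; N(-d2) = 0.74887780
P = 12.8900 * 0.98733094 * 0.74887780 - 11.2400 * 0.98733094 * 0.66268976 = 2.1765


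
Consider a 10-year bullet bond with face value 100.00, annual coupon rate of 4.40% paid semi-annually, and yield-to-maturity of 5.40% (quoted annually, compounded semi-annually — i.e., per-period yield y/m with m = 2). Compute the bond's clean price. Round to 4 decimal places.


Answer: Price = 92.3507

Derivation:
Coupon per period c = face * coupon_rate / m = 2.200000
Periods per year m = 2; per-period yield y/m = 0.027000
Number of cashflows N = 20
Cashflows (t years, CF_t, discount factor 1/(1+y/m)^(m*t), PV):
  t = 0.5000: CF_t = 2.200000, DF = 0.973710, PV = 2.142162
  t = 1.0000: CF_t = 2.200000, DF = 0.948111, PV = 2.085844
  t = 1.5000: CF_t = 2.200000, DF = 0.923185, PV = 2.031007
  t = 2.0000: CF_t = 2.200000, DF = 0.898914, PV = 1.977611
  t = 2.5000: CF_t = 2.200000, DF = 0.875282, PV = 1.925619
  t = 3.0000: CF_t = 2.200000, DF = 0.852270, PV = 1.874995
  t = 3.5000: CF_t = 2.200000, DF = 0.829864, PV = 1.825701
  t = 4.0000: CF_t = 2.200000, DF = 0.808047, PV = 1.777703
  t = 4.5000: CF_t = 2.200000, DF = 0.786803, PV = 1.730967
  t = 5.0000: CF_t = 2.200000, DF = 0.766118, PV = 1.685459
  t = 5.5000: CF_t = 2.200000, DF = 0.745976, PV = 1.641148
  t = 6.0000: CF_t = 2.200000, DF = 0.726365, PV = 1.598002
  t = 6.5000: CF_t = 2.200000, DF = 0.707268, PV = 1.555990
  t = 7.0000: CF_t = 2.200000, DF = 0.688674, PV = 1.515083
  t = 7.5000: CF_t = 2.200000, DF = 0.670569, PV = 1.475251
  t = 8.0000: CF_t = 2.200000, DF = 0.652939, PV = 1.436467
  t = 8.5000: CF_t = 2.200000, DF = 0.635774, PV = 1.398702
  t = 9.0000: CF_t = 2.200000, DF = 0.619059, PV = 1.361930
  t = 9.5000: CF_t = 2.200000, DF = 0.602784, PV = 1.326124
  t = 10.0000: CF_t = 102.200000, DF = 0.586937, PV = 59.984912
Price P = sum_t PV_t = 92.350676


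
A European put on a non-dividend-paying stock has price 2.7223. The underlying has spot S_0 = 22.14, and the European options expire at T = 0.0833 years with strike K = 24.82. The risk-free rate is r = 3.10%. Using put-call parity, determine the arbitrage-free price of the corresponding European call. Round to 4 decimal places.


Put-call parity: C - P = S_0 * exp(-qT) - K * exp(-rT).
S_0 * exp(-qT) = 22.1400 * 1.00000000 = 22.14000000
K * exp(-rT) = 24.8200 * 0.99742103 = 24.75599000
C = P + S*exp(-qT) - K*exp(-rT)
C = 2.7223 + 22.14000000 - 24.75599000 = 0.1063

Answer: Call price = 0.1063


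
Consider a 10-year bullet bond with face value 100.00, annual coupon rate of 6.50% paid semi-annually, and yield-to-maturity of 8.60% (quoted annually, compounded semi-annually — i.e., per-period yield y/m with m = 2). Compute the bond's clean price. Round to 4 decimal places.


Answer: Price = 86.1019

Derivation:
Coupon per period c = face * coupon_rate / m = 3.250000
Periods per year m = 2; per-period yield y/m = 0.043000
Number of cashflows N = 20
Cashflows (t years, CF_t, discount factor 1/(1+y/m)^(m*t), PV):
  t = 0.5000: CF_t = 3.250000, DF = 0.958773, PV = 3.116012
  t = 1.0000: CF_t = 3.250000, DF = 0.919245, PV = 2.987547
  t = 1.5000: CF_t = 3.250000, DF = 0.881347, PV = 2.864379
  t = 2.0000: CF_t = 3.250000, DF = 0.845012, PV = 2.746288
  t = 2.5000: CF_t = 3.250000, DF = 0.810174, PV = 2.633066
  t = 3.0000: CF_t = 3.250000, DF = 0.776773, PV = 2.524512
  t = 3.5000: CF_t = 3.250000, DF = 0.744749, PV = 2.420434
  t = 4.0000: CF_t = 3.250000, DF = 0.714045, PV = 2.320646
  t = 4.5000: CF_t = 3.250000, DF = 0.684607, PV = 2.224972
  t = 5.0000: CF_t = 3.250000, DF = 0.656382, PV = 2.133243
  t = 5.5000: CF_t = 3.250000, DF = 0.629322, PV = 2.045295
  t = 6.0000: CF_t = 3.250000, DF = 0.603376, PV = 1.960973
  t = 6.5000: CF_t = 3.250000, DF = 0.578501, PV = 1.880128
  t = 7.0000: CF_t = 3.250000, DF = 0.554651, PV = 1.802615
  t = 7.5000: CF_t = 3.250000, DF = 0.531784, PV = 1.728298
  t = 8.0000: CF_t = 3.250000, DF = 0.509860, PV = 1.657045
  t = 8.5000: CF_t = 3.250000, DF = 0.488840, PV = 1.588730
  t = 9.0000: CF_t = 3.250000, DF = 0.468687, PV = 1.523231
  t = 9.5000: CF_t = 3.250000, DF = 0.449364, PV = 1.460433
  t = 10.0000: CF_t = 103.250000, DF = 0.430838, PV = 44.484006
Price P = sum_t PV_t = 86.101854


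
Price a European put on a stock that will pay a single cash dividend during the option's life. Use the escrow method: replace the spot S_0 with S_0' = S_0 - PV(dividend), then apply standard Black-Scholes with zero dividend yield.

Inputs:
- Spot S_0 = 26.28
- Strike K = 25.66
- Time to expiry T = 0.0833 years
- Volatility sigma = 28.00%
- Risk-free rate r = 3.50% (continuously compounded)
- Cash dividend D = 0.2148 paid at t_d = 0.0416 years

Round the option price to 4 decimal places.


PV(D) = D * exp(-r * t_d) = 0.2148 * 0.99854506 = 0.21448748
S_0' = S_0 - PV(D) = 26.2800 - 0.21448748 = 26.06551252
d1 = (ln(S_0'/K) + (r + sigma^2/2)*T) / (sigma*sqrt(T)) = 0.27050867
d2 = d1 - sigma*sqrt(T) = 0.18969580
exp(-rT) = 0.99708875
N(-d1) = 0.39338447; N(-d2) = 0.42477376
P = K * exp(-rT) * N(-d2) - S_0' * N(-d1) = 25.6600 * 0.99708875 * 0.42477376 - 26.06551252 * 0.39338447 = 0.6142

Answer: Price = 0.6142


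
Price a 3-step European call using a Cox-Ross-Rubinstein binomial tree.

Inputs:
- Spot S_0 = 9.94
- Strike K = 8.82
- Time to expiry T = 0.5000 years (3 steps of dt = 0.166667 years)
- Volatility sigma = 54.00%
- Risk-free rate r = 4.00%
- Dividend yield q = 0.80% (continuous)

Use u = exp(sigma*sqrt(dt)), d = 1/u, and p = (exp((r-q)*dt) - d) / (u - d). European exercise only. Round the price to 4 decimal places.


Answer: Price = V(0,0) = 2.1689

Derivation:
dt = T/N = 0.166667
u = exp(sigma*sqrt(dt)) = 1.246643; d = 1/u = 0.802154
p = (exp((r-q)*dt) - d) / (u - d) = 0.457139
Discount per step: exp(-r*dt) = 0.993356
Stock lattice S(k, i) with i counting down-moves:
  k=0: S(0,0) = 9.9400
  k=1: S(1,0) = 12.3916; S(1,1) = 7.9734
  k=2: S(2,0) = 15.4479; S(2,1) = 9.9400; S(2,2) = 6.3959
  k=3: S(3,0) = 19.2581; S(3,1) = 12.3916; S(3,2) = 7.9734; S(3,3) = 5.1305
Terminal payoffs V(N, i) = max(S_T - K, 0):
  V(3,0) = 10.438052; V(3,1) = 3.571628; V(3,2) = 0.000000; V(3,3) = 0.000000
Backward induction: V(k, i) = exp(-r*dt) * [p * V(k+1, i) + (1-p) * V(k+1, i+1)].
  V(2,0) = exp(-r*dt) * [p*10.438052 + (1-p)*3.571628] = 6.665953
  V(2,1) = exp(-r*dt) * [p*3.571628 + (1-p)*0.000000] = 1.621884
  V(2,2) = exp(-r*dt) * [p*0.000000 + (1-p)*0.000000] = 0.000000
  V(1,0) = exp(-r*dt) * [p*6.665953 + (1-p)*1.621884] = 3.901629
  V(1,1) = exp(-r*dt) * [p*1.621884 + (1-p)*0.000000] = 0.736501
  V(0,0) = exp(-r*dt) * [p*3.901629 + (1-p)*0.736501] = 2.168898


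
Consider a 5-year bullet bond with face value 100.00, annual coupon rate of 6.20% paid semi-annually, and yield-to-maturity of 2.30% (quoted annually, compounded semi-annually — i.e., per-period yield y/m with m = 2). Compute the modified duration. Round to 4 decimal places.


Answer: Modified duration = 4.3841

Derivation:
Coupon per period c = face * coupon_rate / m = 3.100000
Periods per year m = 2; per-period yield y/m = 0.011500
Number of cashflows N = 10
Cashflows (t years, CF_t, discount factor 1/(1+y/m)^(m*t), PV):
  t = 0.5000: CF_t = 3.100000, DF = 0.988631, PV = 3.064755
  t = 1.0000: CF_t = 3.100000, DF = 0.977391, PV = 3.029911
  t = 1.5000: CF_t = 3.100000, DF = 0.966279, PV = 2.995464
  t = 2.0000: CF_t = 3.100000, DF = 0.955293, PV = 2.961407
  t = 2.5000: CF_t = 3.100000, DF = 0.944432, PV = 2.927738
  t = 3.0000: CF_t = 3.100000, DF = 0.933694, PV = 2.894452
  t = 3.5000: CF_t = 3.100000, DF = 0.923079, PV = 2.861544
  t = 4.0000: CF_t = 3.100000, DF = 0.912584, PV = 2.829011
  t = 4.5000: CF_t = 3.100000, DF = 0.902209, PV = 2.796847
  t = 5.0000: CF_t = 103.100000, DF = 0.891951, PV = 91.960176
Price P = sum_t PV_t = 118.321306
First compute Macaulay numerator sum_t t * PV_t:
  t * PV_t at t = 0.5000: 1.532378
  t * PV_t at t = 1.0000: 3.029911
  t * PV_t at t = 1.5000: 4.493195
  t * PV_t at t = 2.0000: 5.922815
  t * PV_t at t = 2.5000: 7.319346
  t * PV_t at t = 3.0000: 8.683356
  t * PV_t at t = 3.5000: 10.015405
  t * PV_t at t = 4.0000: 11.316043
  t * PV_t at t = 4.5000: 12.585812
  t * PV_t at t = 5.0000: 459.800880
Macaulay duration D = 524.699141 / 118.321306 = 4.434528
Modified duration = D / (1 + y/m) = 4.434528 / (1 + 0.011500) = 4.384111
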